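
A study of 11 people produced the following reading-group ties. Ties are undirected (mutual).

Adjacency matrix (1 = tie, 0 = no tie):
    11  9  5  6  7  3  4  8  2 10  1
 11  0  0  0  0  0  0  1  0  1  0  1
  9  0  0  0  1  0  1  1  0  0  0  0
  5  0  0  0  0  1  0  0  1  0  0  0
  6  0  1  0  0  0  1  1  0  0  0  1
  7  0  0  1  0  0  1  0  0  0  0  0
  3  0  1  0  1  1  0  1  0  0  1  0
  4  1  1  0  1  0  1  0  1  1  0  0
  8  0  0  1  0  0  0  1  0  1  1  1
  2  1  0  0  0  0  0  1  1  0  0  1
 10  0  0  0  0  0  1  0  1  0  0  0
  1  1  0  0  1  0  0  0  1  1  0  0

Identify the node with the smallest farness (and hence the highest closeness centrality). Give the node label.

Farness (sum of distances to all others) for each node — 1:17, 2:17, 3:15, 4:14, 5:21, 6:17, 7:21, 8:15, 9:18, 10:19, 11:20.
The smallest farness is 14, for 4, so 4 has the highest closeness.

4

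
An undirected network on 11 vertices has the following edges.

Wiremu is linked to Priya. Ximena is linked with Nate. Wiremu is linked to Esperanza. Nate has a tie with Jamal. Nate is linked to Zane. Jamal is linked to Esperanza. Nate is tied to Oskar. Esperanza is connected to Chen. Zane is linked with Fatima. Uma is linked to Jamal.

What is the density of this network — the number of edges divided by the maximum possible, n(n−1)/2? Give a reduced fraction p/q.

There are 10 edges and 11 nodes, so the maximum possible is C(11,2) = 55.
Density = 10/55 = 2/11.

2/11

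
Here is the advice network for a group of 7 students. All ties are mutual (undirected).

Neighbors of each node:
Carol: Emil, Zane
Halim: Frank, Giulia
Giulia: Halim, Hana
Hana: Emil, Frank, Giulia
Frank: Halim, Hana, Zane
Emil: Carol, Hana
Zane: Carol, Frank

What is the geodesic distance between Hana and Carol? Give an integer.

2

One shortest route is Hana – Emil – Carol, which uses 2 edges, and Hana and Carol are not directly tied, so nothing shorter exists. So d(Hana,Carol) = 2.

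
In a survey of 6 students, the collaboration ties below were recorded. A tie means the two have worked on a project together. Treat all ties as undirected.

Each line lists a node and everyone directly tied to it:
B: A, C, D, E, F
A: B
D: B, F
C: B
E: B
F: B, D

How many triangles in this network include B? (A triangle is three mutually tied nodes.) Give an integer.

1

B's neighbors: A, C, D, E, and F.
Neighbor pairs that are themselves tied: B–D–F. Each forms one triangle with B, for 1 in total.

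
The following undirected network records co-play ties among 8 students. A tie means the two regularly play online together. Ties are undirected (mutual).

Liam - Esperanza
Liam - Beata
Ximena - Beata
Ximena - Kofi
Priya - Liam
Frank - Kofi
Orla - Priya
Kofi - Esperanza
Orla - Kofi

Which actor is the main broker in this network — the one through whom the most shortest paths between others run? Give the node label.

Unnormalized betweenness of each node: Beata:3/2, Esperanza:2, Frank:0, Kofi:10, Liam:4, Orla:5/2, Priya:3/2, Ximena:5/2.
Kofi has the largest value, 10, making it the main broker — the node through which the most shortest paths run.

Kofi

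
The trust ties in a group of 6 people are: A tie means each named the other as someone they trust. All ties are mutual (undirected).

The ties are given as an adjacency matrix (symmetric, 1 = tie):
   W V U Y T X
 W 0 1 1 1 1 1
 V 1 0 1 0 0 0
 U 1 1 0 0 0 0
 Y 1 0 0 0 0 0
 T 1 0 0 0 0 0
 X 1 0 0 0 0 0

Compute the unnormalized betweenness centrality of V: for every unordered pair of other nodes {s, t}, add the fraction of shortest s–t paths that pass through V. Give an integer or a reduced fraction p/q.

No shortest path between any pair of other nodes passes through V.
Summing the contributions gives betweenness(V) = 0.

0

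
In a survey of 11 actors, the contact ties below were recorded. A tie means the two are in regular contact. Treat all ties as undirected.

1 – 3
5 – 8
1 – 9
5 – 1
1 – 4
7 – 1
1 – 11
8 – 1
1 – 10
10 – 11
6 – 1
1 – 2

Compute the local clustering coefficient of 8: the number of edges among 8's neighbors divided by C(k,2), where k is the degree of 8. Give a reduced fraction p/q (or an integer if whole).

8's neighbors: 1 and 5 (k = 2).
Possible neighbor pairs: C(2,2) = 1. Edges among them: 1–5 → e = 1.
Clustering(8) = 1/1.

1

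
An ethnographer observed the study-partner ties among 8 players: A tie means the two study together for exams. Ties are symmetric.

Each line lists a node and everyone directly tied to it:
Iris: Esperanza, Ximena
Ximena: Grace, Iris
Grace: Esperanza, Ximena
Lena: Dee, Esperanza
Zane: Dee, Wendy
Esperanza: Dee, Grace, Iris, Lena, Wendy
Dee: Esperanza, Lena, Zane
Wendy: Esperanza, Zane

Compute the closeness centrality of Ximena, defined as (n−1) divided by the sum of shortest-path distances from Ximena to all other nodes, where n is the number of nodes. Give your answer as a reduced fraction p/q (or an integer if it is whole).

7/17

Distances from Ximena: Dee:3, Esperanza:2, Grace:1, Iris:1, Lena:3, Wendy:3, Zane:4. Sum = 17.
n = 8, so closeness = 7/17.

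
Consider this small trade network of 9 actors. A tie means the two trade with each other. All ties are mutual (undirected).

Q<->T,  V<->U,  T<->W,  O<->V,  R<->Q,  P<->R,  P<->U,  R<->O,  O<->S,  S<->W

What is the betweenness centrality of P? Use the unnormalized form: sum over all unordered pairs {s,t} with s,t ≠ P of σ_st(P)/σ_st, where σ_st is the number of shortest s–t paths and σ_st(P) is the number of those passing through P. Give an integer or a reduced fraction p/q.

3

Pairs whose geodesics pass through P — T–U: 1; Q–U: 1; R–U: 1.
All other pairs contribute 0.
Summing the contributions gives betweenness(P) = 3.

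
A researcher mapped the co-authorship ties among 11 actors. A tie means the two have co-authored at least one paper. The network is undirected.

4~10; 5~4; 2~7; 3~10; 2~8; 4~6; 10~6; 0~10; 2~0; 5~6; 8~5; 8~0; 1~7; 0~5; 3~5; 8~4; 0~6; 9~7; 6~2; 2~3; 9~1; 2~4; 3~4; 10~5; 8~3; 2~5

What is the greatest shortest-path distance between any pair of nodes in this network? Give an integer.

4

Eccentricity of each node (its greatest distance to any other): 0:3, 1:4, 2:2, 3:3, 4:3, 5:3, 6:3, 7:3, 8:3, 9:4, 10:4.
The maximum eccentricity is 4, realized for instance by the pair 1–10 via 1 – 7 – 2 – 4 – 10. So the diameter is 4.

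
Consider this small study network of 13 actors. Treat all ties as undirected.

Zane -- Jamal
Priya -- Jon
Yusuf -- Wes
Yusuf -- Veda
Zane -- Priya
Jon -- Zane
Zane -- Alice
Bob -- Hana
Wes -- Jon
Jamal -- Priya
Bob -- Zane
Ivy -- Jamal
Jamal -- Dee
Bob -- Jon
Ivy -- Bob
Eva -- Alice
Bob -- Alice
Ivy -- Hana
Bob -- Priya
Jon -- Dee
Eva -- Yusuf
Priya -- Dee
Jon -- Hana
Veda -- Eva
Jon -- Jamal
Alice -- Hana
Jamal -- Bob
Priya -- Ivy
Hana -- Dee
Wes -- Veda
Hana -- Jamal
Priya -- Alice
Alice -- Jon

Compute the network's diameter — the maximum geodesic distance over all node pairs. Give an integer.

Eccentricity of each node (its greatest distance to any other): Alice:2, Bob:3, Dee:3, Eva:3, Hana:3, Ivy:4, Jamal:3, Jon:2, Priya:3, Veda:4, Wes:3, Yusuf:4, Zane:3.
The maximum eccentricity is 4, realized for instance by the pair Yusuf–Ivy via Yusuf – Eva – Alice – Hana – Ivy. So the diameter is 4.

4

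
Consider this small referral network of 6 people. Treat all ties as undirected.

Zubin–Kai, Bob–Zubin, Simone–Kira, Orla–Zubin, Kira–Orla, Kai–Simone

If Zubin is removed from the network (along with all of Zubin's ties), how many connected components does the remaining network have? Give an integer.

Without Zubin, the remaining ties split the others into: {Bob}; {Kai, Kira, Orla, Simone}.
That's 2 separate components.

2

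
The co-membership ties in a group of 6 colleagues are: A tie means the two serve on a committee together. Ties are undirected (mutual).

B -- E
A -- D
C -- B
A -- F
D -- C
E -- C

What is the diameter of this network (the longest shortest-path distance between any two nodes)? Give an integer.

Eccentricity of each node (its greatest distance to any other): A:3, B:4, C:3, D:2, E:4, F:4.
The maximum eccentricity is 4, realized for instance by the pair B–F via B – C – D – A – F. So the diameter is 4.

4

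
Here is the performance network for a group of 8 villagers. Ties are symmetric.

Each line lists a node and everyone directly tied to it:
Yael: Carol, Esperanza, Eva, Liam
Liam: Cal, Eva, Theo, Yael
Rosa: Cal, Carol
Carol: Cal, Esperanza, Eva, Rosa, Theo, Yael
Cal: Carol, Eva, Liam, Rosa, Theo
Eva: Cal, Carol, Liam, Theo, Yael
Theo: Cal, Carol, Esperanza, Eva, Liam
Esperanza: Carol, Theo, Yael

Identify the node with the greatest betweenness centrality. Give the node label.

Unnormalized betweenness of each node: Cal:9/4, Carol:53/12, Esperanza:1/4, Eva:5/6, Liam:7/12, Rosa:0, Theo:19/12, Yael:13/12.
Carol has the largest value, 53/12, making it the main broker — the node through which the most shortest paths run.

Carol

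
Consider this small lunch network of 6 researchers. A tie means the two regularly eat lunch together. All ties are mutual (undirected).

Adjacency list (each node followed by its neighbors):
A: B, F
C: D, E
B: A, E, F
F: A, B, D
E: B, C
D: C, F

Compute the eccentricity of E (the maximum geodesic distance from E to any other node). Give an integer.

2

Distances from E: A:2, B:1, C:1, D:2, F:2.
The largest is 2 (to D, F, and A), so the eccentricity of E is 2.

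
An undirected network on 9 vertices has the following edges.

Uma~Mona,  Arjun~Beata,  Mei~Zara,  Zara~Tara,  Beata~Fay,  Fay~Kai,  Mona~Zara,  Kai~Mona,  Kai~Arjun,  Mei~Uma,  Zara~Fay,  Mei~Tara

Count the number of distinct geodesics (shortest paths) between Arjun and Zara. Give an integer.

3

The shortest distance is 3. The length-3 paths are: Arjun–Kai–Mona–Zara; Arjun–Kai–Fay–Zara; Arjun–Beata–Fay–Zara.
That gives 3 distinct shortest paths.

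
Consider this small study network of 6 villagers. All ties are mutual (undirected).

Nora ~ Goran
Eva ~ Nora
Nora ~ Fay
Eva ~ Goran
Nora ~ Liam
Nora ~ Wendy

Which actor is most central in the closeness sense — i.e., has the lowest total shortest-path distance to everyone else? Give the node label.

Farness (sum of distances to all others) for each node — Eva:8, Fay:9, Goran:8, Liam:9, Nora:5, Wendy:9.
The smallest farness is 5, for Nora, so Nora has the highest closeness.

Nora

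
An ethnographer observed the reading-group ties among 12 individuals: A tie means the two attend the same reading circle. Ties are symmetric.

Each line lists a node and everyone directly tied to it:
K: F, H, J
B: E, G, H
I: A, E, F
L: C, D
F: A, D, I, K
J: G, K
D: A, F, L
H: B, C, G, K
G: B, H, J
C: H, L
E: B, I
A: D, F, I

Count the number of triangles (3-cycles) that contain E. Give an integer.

0

E's neighbors are B and I, but none of them are tied to each other, so no triangle contains E.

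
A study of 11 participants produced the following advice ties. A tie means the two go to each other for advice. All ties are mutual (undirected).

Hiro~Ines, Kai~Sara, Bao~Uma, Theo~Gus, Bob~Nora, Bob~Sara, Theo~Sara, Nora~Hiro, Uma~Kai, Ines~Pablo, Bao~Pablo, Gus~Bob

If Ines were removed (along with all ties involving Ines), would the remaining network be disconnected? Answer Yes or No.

Even without Ines, every remaining node can still reach every other (the residual graph is connected), so Ines is not a cut vertex.

No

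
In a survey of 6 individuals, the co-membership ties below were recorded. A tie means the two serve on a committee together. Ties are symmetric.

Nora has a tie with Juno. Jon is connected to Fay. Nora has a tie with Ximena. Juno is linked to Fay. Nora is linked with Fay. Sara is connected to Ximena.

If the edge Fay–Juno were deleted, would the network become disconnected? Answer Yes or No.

Even without that edge, Fay still reaches Juno via Fay – Nora – Juno, so the network stays connected. Not a bridge.

No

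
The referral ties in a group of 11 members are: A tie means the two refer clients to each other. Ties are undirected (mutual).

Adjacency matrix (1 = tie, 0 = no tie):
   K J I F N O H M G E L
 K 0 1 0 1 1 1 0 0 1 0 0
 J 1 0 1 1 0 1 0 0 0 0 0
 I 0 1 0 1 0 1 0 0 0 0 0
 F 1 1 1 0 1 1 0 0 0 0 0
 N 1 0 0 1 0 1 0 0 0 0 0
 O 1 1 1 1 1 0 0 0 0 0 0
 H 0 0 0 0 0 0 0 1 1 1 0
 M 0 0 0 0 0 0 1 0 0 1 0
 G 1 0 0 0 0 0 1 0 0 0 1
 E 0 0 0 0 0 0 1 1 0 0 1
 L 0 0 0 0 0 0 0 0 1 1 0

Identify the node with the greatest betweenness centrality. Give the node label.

K

Unnormalized betweenness of each node: E:3/2, F:17/6, G:49/2, H:21/2, I:0, J:2, K:76/3, L:7/2, M:0, N:0, O:17/6.
K has the largest value, 76/3, making it the main broker — the node through which the most shortest paths run.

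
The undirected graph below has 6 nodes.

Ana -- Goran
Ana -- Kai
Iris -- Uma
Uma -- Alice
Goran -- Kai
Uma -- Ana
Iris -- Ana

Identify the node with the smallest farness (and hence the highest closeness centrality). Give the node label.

Ana

Farness (sum of distances to all others) for each node — Alice:11, Ana:6, Goran:9, Iris:8, Kai:9, Uma:7.
The smallest farness is 6, for Ana, so Ana has the highest closeness.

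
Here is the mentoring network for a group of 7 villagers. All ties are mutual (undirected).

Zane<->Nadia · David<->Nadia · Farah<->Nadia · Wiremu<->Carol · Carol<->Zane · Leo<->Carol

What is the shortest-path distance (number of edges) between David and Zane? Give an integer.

2

One shortest route is David – Nadia – Zane, which uses 2 edges, and David and Zane are not directly tied, so nothing shorter exists. So d(David,Zane) = 2.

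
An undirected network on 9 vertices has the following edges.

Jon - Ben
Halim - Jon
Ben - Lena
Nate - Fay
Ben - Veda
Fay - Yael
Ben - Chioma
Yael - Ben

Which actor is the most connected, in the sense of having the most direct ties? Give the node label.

Degrees — Ben:5, Chioma:1, Fay:2, Halim:1, Jon:2, Lena:1, Nate:1, Veda:1, Yael:2.
The maximum is 5, attained only by Ben.

Ben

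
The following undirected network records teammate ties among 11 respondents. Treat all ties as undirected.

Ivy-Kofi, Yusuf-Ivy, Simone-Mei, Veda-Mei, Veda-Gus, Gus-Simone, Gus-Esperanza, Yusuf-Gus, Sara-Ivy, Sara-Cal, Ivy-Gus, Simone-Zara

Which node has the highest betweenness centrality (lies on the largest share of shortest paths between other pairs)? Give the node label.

Gus

Unnormalized betweenness of each node: Cal:0, Esperanza:0, Gus:30, Ivy:23, Kofi:0, Mei:1, Sara:9, Simone:25/2, Veda:7/2, Yusuf:0, Zara:0.
Gus has the largest value, 30, making it the main broker — the node through which the most shortest paths run.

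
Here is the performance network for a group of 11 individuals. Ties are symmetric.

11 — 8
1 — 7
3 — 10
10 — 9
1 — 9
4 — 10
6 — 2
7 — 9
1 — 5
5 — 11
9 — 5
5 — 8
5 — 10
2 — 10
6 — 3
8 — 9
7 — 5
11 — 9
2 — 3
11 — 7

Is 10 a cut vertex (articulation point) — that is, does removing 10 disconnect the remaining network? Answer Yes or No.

Removing 10 leaves {1, 5, 7, 8, 9, and 11} with no path to {2, 3, and 6}, so the network splits into 3 components. 10 is a cut vertex.

Yes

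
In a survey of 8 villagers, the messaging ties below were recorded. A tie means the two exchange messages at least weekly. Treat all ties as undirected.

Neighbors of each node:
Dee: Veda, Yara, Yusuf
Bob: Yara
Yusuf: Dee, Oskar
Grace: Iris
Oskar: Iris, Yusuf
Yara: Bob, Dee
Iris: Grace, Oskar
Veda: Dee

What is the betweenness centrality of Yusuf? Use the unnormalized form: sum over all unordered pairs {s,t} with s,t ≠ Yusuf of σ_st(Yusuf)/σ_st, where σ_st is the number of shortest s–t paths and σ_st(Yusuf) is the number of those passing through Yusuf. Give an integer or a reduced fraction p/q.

Pairs whose geodesics pass through Yusuf — Grace–Yara: 1; Grace–Dee: 1; Grace–Veda: 1; Grace–Bob: 1; Yara–Oskar: 1; Yara–Iris: 1; Dee–Oskar: 1; Dee–Iris: 1; Oskar–Veda: 1; Oskar–Bob: 1; Veda–Iris: 1; Iris–Bob: 1.
All other pairs contribute 0.
Summing the contributions gives betweenness(Yusuf) = 12.

12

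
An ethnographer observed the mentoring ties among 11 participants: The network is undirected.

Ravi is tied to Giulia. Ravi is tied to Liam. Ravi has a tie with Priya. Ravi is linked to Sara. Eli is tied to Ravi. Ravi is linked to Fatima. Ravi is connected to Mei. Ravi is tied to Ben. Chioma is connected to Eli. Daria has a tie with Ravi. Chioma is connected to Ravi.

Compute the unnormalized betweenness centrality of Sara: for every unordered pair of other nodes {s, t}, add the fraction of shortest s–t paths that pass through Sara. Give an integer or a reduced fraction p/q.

No shortest path between any pair of other nodes passes through Sara.
Summing the contributions gives betweenness(Sara) = 0.

0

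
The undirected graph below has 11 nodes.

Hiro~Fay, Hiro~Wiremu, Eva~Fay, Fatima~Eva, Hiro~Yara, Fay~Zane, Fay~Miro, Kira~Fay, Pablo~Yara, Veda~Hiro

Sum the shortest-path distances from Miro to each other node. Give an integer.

Distances from Miro: Eva:2, Fatima:3, Fay:1, Hiro:2, Kira:2, Pablo:4, Veda:3, Wiremu:3, Yara:3, Zane:2.
Sum = 2 + 3 + 1 + 2 + 2 + 4 + 3 + 3 + 3 + 2 = 25.

25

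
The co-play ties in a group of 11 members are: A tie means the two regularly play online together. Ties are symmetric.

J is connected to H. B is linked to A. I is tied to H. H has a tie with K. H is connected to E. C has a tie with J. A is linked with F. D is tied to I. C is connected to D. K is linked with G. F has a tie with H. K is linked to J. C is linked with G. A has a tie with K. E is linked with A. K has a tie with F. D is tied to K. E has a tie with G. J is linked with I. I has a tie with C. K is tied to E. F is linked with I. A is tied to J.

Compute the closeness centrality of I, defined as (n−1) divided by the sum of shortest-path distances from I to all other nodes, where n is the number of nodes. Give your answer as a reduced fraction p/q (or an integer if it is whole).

5/8

Distances from I: A:2, B:3, C:1, D:1, E:2, F:1, G:2, H:1, J:1, K:2. Sum = 16.
n = 11, so closeness = 10/16 = 5/8.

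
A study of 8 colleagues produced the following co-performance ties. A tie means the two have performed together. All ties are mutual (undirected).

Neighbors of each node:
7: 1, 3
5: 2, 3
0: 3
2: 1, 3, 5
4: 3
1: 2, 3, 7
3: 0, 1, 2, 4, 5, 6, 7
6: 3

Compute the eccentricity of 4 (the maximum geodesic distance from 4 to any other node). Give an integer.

Distances from 4: 0:2, 1:2, 2:2, 3:1, 5:2, 6:2, 7:2.
The largest is 2 (to 6, 2, 0, 5, 1, and 7), so the eccentricity of 4 is 2.

2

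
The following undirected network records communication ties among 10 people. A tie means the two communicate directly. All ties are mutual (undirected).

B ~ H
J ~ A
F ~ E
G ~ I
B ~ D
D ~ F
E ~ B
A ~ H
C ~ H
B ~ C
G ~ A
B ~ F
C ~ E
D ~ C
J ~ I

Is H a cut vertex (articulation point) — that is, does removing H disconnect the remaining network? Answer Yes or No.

Removing H leaves {B, C, D, E, and F} with no path to {A, G, I, and J}, so the network splits into 2 components. H is a cut vertex.

Yes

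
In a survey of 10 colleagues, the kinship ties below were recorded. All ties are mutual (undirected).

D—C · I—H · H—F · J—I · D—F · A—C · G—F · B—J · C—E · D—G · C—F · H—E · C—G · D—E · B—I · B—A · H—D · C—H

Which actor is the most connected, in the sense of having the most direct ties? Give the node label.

C

Degrees — A:2, B:3, C:6, D:5, E:3, F:4, G:3, H:5, I:3, J:2.
The maximum is 6, attained only by C.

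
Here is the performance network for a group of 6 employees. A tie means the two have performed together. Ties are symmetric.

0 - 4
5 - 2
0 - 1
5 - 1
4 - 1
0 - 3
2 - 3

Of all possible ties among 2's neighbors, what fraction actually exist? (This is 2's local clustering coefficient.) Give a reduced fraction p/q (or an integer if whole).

0

2's neighbors: 3 and 5 (k = 2).
Possible neighbor pairs: C(2,2) = 1. Edges among them: none → e = 0.
Clustering(2) = 0/1.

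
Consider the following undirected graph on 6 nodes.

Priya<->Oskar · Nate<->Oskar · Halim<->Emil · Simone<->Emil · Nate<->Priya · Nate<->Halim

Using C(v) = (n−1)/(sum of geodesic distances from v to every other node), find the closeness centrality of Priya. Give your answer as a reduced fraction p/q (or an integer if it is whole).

5/11

Distances from Priya: Emil:3, Halim:2, Nate:1, Oskar:1, Simone:4. Sum = 11.
n = 6, so closeness = 5/11.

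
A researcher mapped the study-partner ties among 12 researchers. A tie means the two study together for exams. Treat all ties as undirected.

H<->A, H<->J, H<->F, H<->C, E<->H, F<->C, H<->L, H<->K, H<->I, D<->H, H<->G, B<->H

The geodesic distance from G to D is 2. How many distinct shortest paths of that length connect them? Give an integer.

The shortest distance is 2, and the only length-2 path is G–H–D. So there is exactly 1 shortest path.

1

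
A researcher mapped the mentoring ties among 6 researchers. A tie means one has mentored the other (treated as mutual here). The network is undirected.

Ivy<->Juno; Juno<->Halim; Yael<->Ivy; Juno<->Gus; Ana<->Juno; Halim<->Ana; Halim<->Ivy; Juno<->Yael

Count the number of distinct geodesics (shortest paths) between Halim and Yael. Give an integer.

2

The shortest distance is 2. The length-2 paths are: Halim–Juno–Yael; Halim–Ivy–Yael.
That gives 2 distinct shortest paths.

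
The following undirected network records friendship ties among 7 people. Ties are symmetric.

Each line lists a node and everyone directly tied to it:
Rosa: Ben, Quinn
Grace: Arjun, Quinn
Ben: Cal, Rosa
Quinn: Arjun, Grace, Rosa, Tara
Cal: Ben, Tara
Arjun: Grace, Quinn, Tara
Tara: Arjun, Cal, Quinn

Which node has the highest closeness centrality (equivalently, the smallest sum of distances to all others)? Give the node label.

Quinn

Farness (sum of distances to all others) for each node — Arjun:10, Ben:12, Cal:11, Grace:12, Quinn:8, Rosa:10, Tara:9.
The smallest farness is 8, for Quinn, so Quinn has the highest closeness.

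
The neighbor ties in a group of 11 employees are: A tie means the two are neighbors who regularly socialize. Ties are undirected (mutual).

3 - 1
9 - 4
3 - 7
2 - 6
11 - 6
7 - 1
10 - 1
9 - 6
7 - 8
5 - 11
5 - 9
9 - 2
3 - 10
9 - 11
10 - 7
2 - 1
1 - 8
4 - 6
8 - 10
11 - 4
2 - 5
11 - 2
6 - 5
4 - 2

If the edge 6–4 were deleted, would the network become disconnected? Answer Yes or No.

No

Even without that edge, 6 still reaches 4 via 6 – 9 – 4, so the network stays connected. Not a bridge.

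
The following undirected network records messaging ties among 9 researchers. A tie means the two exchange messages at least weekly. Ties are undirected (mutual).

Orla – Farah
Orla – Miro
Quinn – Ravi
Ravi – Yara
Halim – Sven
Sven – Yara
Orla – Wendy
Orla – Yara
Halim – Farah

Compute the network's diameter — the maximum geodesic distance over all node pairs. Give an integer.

4

Eccentricity of each node (its greatest distance to any other): Farah:4, Halim:4, Miro:4, Orla:3, Quinn:4, Ravi:3, Sven:3, Wendy:4, Yara:2.
The maximum eccentricity is 4, realized for instance by the pair Farah–Quinn via Farah – Orla – Yara – Ravi – Quinn. So the diameter is 4.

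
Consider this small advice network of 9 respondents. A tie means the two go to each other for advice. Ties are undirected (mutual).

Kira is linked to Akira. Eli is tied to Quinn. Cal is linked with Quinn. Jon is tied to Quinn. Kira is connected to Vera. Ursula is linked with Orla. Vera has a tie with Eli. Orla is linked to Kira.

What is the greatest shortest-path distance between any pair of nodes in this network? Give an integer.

6

Eccentricity of each node (its greatest distance to any other): Akira:5, Cal:6, Eli:4, Jon:6, Kira:4, Orla:5, Quinn:5, Ursula:6, Vera:3.
The maximum eccentricity is 6, realized for instance by the pair Jon–Ursula via Jon – Quinn – Eli – Vera – Kira – Orla – Ursula. So the diameter is 6.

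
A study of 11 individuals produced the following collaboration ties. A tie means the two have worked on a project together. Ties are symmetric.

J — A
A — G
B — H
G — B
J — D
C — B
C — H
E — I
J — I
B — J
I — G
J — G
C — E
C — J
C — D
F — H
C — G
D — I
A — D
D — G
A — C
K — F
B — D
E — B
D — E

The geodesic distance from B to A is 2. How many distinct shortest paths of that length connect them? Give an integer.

The shortest distance is 2. The length-2 paths are: B–G–A; B–J–A; B–D–A; B–C–A.
That gives 4 distinct shortest paths.

4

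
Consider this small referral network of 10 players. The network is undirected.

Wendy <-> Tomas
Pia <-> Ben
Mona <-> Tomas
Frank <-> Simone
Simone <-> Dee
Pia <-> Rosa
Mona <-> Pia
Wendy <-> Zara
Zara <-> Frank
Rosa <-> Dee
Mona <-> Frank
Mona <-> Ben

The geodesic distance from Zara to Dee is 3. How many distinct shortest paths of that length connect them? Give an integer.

1

The shortest distance is 3, and the only length-3 path is Zara–Frank–Simone–Dee. So there is exactly 1 shortest path.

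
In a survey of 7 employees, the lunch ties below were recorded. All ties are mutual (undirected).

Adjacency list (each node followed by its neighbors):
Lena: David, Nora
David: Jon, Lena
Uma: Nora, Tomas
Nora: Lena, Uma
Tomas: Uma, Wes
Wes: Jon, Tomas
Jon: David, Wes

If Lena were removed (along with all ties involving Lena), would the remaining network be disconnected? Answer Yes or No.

No

Even without Lena, every remaining node can still reach every other (the residual graph is connected), so Lena is not a cut vertex.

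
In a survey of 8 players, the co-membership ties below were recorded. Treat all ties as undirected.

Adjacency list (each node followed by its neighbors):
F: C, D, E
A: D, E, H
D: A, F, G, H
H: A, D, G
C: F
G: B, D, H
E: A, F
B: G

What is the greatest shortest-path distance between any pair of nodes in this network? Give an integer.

Eccentricity of each node (its greatest distance to any other): A:3, B:4, C:4, D:2, E:4, F:3, G:3, H:3.
The maximum eccentricity is 4, realized for instance by the pair C–B via C – F – D – G – B. So the diameter is 4.

4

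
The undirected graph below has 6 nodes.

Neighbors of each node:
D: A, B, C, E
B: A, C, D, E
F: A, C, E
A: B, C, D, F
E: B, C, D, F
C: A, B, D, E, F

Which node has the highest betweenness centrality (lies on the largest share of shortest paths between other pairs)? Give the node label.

C

Unnormalized betweenness of each node: A:2/3, B:1/4, C:11/12, D:1/4, E:2/3, F:1/4.
C has the largest value, 11/12, making it the main broker — the node through which the most shortest paths run.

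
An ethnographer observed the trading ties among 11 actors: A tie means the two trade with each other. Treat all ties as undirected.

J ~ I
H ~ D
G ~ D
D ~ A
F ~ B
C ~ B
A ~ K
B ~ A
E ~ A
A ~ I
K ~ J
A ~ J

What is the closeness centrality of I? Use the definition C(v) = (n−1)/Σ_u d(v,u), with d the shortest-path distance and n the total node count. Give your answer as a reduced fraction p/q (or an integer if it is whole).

5/11

Distances from I: A:1, B:2, C:3, D:2, E:2, F:3, G:3, H:3, J:1, K:2. Sum = 22.
n = 11, so closeness = 10/22 = 5/11.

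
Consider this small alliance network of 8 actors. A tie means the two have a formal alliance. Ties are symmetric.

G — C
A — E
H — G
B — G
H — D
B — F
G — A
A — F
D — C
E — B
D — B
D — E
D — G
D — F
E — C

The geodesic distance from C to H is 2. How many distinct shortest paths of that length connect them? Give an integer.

The shortest distance is 2. The length-2 paths are: C–D–H; C–G–H.
That gives 2 distinct shortest paths.

2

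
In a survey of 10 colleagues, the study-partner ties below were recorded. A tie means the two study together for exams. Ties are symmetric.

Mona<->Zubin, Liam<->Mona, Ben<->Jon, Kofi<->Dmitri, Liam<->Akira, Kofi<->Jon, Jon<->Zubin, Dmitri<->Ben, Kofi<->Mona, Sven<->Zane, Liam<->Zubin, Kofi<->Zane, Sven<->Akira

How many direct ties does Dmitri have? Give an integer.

Dmitri is directly tied to Ben and Kofi. That is 2 neighbors, so the degree of Dmitri is 2.

2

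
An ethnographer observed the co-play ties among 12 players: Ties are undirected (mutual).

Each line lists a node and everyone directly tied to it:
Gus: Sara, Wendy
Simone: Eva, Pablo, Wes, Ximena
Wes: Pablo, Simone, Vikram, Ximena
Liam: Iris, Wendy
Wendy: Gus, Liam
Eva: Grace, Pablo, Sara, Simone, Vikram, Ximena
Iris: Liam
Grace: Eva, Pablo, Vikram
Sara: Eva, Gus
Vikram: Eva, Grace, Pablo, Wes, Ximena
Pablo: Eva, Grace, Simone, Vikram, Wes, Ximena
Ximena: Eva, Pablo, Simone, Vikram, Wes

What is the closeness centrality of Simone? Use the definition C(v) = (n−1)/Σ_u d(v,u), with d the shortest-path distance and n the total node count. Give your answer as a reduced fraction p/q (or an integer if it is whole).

Distances from Simone: Eva:1, Grace:2, Gus:3, Iris:6, Liam:5, Pablo:1, Sara:2, Vikram:2, Wendy:4, Wes:1, Ximena:1. Sum = 28.
n = 12, so closeness = 11/28.

11/28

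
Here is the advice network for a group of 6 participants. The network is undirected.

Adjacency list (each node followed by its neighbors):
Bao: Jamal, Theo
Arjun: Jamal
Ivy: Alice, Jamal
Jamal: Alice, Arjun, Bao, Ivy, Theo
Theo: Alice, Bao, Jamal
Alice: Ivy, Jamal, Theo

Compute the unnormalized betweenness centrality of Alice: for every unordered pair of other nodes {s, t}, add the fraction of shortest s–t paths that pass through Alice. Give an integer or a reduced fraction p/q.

Pairs whose geodesics pass through Alice — Ivy–Theo: 1/2.
All other pairs contribute 0.
Summing the contributions gives betweenness(Alice) = 1/2.

1/2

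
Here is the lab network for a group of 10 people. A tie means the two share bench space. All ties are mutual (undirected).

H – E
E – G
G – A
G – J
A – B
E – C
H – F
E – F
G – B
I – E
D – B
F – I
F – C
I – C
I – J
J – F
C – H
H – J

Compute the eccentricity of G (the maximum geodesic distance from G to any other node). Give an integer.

2

Distances from G: A:1, B:1, C:2, D:2, E:1, F:2, H:2, I:2, J:1.
The largest is 2 (to D, H, C, F, and I), so the eccentricity of G is 2.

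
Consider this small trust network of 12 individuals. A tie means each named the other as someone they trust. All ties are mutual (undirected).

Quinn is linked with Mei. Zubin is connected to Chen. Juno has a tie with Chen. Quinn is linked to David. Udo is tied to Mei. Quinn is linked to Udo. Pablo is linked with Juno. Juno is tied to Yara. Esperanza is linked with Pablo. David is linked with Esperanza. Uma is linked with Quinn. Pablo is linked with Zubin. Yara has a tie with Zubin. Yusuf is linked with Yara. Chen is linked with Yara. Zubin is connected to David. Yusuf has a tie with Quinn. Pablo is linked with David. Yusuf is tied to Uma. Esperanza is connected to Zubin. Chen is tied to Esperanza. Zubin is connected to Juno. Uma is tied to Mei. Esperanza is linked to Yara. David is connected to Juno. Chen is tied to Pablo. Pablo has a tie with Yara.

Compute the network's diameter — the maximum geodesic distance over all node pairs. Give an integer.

4

Eccentricity of each node (its greatest distance to any other): Chen:4, David:2, Esperanza:3, Juno:3, Mei:4, Pablo:3, Quinn:3, Udo:4, Uma:3, Yara:3, Yusuf:2, Zubin:3.
The maximum eccentricity is 4, realized for instance by the pair Chen–Udo via Chen – Esperanza – David – Quinn – Udo. So the diameter is 4.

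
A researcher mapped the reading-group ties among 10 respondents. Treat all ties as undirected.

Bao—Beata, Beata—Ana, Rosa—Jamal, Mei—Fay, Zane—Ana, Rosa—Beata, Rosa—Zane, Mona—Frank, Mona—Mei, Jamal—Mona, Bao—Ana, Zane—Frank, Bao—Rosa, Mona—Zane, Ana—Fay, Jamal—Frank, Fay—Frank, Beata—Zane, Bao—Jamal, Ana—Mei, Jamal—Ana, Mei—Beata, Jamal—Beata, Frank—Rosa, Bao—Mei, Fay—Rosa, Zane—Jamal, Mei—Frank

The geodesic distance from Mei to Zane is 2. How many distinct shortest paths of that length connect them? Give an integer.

The shortest distance is 2. The length-2 paths are: Mei–Beata–Zane; Mei–Ana–Zane; Mei–Frank–Zane; Mei–Mona–Zane.
That gives 4 distinct shortest paths.

4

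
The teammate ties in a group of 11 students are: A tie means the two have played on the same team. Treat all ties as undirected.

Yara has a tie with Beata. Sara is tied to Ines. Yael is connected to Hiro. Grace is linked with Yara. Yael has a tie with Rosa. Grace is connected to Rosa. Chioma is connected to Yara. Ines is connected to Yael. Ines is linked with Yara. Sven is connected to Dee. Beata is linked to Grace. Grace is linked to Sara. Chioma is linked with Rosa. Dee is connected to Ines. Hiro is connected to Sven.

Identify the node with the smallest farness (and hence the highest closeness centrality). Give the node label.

Ines

Farness (sum of distances to all others) for each node — Beata:24, Chioma:23, Dee:22, Grace:20, Hiro:24, Ines:16, Rosa:19, Sara:21, Sven:27, Yael:18, Yara:18.
The smallest farness is 16, for Ines, so Ines has the highest closeness.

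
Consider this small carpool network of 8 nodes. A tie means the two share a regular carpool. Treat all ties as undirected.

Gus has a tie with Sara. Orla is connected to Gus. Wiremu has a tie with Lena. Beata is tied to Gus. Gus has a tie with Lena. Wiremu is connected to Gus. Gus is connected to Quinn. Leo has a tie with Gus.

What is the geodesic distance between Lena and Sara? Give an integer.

One shortest route is Lena – Gus – Sara, which uses 2 edges, and Lena and Sara are not directly tied, so nothing shorter exists. So d(Lena,Sara) = 2.

2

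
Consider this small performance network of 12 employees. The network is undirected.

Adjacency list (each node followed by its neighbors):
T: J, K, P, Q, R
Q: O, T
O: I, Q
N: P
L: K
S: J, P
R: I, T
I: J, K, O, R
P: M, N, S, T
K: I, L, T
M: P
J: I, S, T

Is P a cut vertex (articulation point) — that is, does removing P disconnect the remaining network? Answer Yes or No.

Removing P leaves {I, J, K, L, O, Q, R, S, and T} with no path to {M}, so the network splits into 3 components. P is a cut vertex.

Yes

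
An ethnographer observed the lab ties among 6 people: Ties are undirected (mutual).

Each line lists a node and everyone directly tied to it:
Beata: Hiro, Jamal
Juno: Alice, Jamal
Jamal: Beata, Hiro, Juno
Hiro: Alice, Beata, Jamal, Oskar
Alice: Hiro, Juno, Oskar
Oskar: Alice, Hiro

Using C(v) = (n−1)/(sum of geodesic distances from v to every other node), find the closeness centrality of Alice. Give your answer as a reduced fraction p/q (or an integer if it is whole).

Distances from Alice: Beata:2, Hiro:1, Jamal:2, Juno:1, Oskar:1. Sum = 7.
n = 6, so closeness = 5/7.

5/7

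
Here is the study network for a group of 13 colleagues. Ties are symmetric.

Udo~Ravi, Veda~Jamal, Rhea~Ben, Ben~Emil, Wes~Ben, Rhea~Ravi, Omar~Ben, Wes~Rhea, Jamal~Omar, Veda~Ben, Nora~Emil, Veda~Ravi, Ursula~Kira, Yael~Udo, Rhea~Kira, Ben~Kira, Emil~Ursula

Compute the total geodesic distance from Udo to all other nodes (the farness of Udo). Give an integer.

Distances from Udo: Ben:3, Emil:4, Jamal:3, Kira:3, Nora:5, Omar:4, Ravi:1, Rhea:2, Ursula:4, Veda:2, Wes:3, Yael:1.
Sum = 3 + 4 + 3 + 3 + 5 + 4 + 1 + 2 + 4 + 2 + 3 + 1 = 35.

35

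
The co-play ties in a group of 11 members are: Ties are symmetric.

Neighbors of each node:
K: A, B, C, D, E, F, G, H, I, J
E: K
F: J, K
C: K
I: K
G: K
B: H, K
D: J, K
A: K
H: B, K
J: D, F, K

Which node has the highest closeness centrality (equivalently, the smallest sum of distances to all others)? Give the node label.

Farness (sum of distances to all others) for each node — A:19, B:18, C:19, D:18, E:19, F:18, G:19, H:18, I:19, J:17, K:10.
The smallest farness is 10, for K, so K has the highest closeness.

K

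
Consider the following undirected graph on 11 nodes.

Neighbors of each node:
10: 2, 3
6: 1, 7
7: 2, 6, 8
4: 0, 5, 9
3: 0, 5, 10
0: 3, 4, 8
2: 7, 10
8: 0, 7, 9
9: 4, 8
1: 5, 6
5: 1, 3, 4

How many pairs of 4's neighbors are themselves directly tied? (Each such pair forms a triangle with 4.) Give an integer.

0

4's neighbors are 0, 5, and 9, but none of them are tied to each other, so no triangle contains 4.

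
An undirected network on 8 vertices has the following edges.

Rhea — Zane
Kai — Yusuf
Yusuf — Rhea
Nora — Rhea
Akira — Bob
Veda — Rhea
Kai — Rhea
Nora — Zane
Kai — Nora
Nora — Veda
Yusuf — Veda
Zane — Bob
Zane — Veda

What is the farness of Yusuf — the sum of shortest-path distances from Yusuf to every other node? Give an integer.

14

Distances from Yusuf: Akira:4, Bob:3, Kai:1, Nora:2, Rhea:1, Veda:1, Zane:2.
Sum = 4 + 3 + 1 + 2 + 1 + 1 + 2 = 14.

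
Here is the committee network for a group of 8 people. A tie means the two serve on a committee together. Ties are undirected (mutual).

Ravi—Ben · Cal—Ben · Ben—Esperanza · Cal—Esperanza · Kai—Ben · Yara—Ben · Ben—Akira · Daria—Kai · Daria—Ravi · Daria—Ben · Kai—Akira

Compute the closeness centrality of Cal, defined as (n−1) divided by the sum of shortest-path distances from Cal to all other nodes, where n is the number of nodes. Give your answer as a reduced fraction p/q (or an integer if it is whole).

Distances from Cal: Akira:2, Ben:1, Daria:2, Esperanza:1, Kai:2, Ravi:2, Yara:2. Sum = 12.
n = 8, so closeness = 7/12.

7/12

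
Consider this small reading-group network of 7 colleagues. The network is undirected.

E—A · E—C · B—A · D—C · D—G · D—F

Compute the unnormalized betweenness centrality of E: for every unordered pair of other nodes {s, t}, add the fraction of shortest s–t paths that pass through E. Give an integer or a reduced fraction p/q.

8

Pairs whose geodesics pass through E — D–A: 1; D–B: 1; F–A: 1; F–B: 1; C–A: 1; C–B: 1; A–G: 1; G–B: 1.
All other pairs contribute 0.
Summing the contributions gives betweenness(E) = 8.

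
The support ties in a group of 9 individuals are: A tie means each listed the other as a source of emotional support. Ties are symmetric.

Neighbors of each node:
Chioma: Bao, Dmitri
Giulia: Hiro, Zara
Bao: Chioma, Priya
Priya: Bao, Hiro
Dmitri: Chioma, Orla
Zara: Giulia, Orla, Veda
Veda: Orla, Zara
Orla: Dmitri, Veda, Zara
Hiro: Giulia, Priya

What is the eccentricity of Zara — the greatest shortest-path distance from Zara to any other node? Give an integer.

4

Distances from Zara: Bao:4, Chioma:3, Dmitri:2, Giulia:1, Hiro:2, Orla:1, Priya:3, Veda:1.
The largest is 4 (to Bao), so the eccentricity of Zara is 4.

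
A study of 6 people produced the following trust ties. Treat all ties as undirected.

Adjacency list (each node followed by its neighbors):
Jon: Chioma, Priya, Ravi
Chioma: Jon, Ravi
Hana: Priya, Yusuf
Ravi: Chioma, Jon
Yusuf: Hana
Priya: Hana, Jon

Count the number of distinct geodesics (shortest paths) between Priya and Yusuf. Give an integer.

The shortest distance is 2, and the only length-2 path is Priya–Hana–Yusuf. So there is exactly 1 shortest path.

1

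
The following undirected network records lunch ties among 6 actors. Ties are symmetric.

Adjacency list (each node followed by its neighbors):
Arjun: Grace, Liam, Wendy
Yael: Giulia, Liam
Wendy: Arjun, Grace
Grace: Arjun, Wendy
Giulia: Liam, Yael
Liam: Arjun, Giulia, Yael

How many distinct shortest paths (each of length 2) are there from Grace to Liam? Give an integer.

The shortest distance is 2, and the only length-2 path is Grace–Arjun–Liam. So there is exactly 1 shortest path.

1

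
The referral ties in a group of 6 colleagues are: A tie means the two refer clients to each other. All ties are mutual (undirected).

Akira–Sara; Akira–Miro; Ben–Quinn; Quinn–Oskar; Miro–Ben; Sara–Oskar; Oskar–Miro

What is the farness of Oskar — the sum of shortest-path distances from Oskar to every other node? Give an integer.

Distances from Oskar: Akira:2, Ben:2, Miro:1, Quinn:1, Sara:1.
Sum = 2 + 2 + 1 + 1 + 1 = 7.

7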